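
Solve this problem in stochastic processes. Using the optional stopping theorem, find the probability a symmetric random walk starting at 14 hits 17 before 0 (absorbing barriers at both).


By optional stopping theorem: E(M at tau) = M(0) = 14
P(hit 17)*17 + P(hit 0)*0 = 14
P(hit 17) = (14 - 0)/(17 - 0) = 14/17 = 0.8235

0.8235


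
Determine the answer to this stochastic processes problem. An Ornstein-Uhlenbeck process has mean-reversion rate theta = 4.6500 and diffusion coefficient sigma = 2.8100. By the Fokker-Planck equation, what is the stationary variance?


Stationary variance = sigma^2 / (2*theta)
= 2.8100^2 / (2*4.6500)
= 7.8961 / 9.3000
= 0.8490

0.8490


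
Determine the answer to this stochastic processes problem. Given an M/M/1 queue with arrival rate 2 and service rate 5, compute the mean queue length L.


rho = 2/5 = 0.4000
L = rho/(1-rho)
= 0.4000/0.6000
= 0.6667

0.6667


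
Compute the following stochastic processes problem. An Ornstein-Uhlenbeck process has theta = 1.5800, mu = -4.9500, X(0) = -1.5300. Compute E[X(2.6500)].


E[X(t)] = mu + (X(0) - mu)*exp(-theta*t)
= -4.9500 + (-1.5300 - -4.9500)*exp(-1.5800*2.6500)
= -4.9500 + 3.4200 * 0.0152
= -4.8980

-4.8980


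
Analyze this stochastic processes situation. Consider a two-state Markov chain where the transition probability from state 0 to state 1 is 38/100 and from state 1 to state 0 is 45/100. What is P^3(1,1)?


Computing P^3 by matrix multiplication.
P = [[0.6200, 0.3800], [0.4500, 0.5500]]
After raising P to the power 3:
P^3(1,1) = 0.4605

0.4605


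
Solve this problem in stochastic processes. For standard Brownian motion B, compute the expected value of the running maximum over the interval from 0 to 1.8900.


E(max B(s)) = sqrt(2t/pi)
= sqrt(2*1.8900/pi)
= sqrt(1.2032)
= 1.0969

1.0969


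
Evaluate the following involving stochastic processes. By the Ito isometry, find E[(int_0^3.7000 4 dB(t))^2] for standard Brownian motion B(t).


By Ito isometry: E[(int f dB)^2] = int f^2 dt
= 4^2 * 3.7000
= 16 * 3.7000 = 59.2000

59.2000


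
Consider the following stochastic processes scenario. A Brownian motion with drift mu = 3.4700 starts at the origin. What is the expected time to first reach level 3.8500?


Expected first passage time = a/mu
= 3.8500/3.4700
= 1.1095

1.1095


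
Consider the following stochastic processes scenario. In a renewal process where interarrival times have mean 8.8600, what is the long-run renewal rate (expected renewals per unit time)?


Long-run renewal rate = 1/E(X)
= 1/8.8600
= 0.1129

0.1129


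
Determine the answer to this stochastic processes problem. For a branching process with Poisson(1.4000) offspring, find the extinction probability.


Since mu = 1.4000 > 1, extinction prob q < 1.
Solve s = exp(mu*(s-1)) iteratively.
q = 0.4890

0.4890


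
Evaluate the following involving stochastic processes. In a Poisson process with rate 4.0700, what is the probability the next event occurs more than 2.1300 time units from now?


P(X > t) = exp(-lambda * t)
= exp(-4.0700 * 2.1300)
= exp(-8.6691) = 1.7181e-04

1.7181e-04


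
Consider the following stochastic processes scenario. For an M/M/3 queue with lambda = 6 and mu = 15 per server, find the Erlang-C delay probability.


a = lambda/mu = 0.4000
rho = a/c = 0.1333
Erlang-C formula applied:
C(c,a) = 0.0082

0.0082


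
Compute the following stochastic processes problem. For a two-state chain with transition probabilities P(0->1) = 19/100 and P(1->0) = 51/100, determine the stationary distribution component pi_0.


Stationary distribution: pi_0 = p10/(p01+p10), pi_1 = p01/(p01+p10)
p01 = 0.1900, p10 = 0.5100
pi_0 = 0.7286

0.7286


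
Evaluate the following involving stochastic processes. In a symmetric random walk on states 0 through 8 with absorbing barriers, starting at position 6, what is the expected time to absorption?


For symmetric RW on 0,...,N with absorbing barriers, E(i) = i*(N-i)
E(6) = 6 * 2 = 12

12


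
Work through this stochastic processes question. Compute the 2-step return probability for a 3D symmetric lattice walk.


P(return in 2 steps) = P(reverse first step) = 1/(2d)
= 1/6
= 0.1667

0.1667


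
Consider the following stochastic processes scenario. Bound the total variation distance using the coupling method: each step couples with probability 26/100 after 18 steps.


TV distance bound <= (1-delta)^n
= (1 - 0.2600)^18
= 0.7400^18
= 0.0044

0.0044


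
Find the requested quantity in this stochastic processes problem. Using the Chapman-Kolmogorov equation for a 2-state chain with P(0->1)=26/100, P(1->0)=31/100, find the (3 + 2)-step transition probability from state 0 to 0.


P^5 = P^3 * P^2
Computing via matrix multiplication of the transition matrix.
Entry (0,0) of P^5 = 0.5506

0.5506


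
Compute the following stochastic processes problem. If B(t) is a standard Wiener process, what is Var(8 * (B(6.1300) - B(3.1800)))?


Var(alpha*(B(t)-B(s))) = alpha^2 * (t-s)
= 8^2 * (6.1300 - 3.1800)
= 64 * 2.9500
= 188.8000

188.8000


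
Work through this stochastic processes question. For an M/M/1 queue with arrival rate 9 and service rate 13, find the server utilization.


rho = lambda/mu
= 9/13
= 0.6923

0.6923


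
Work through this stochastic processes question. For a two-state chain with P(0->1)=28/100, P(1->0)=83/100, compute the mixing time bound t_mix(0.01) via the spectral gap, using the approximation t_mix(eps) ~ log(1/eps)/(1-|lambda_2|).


lambda_2 = |1 - p01 - p10| = |1 - 0.2800 - 0.8300| = 0.1100
t_mix ~ log(1/eps)/(1 - |lambda_2|)
= log(100)/(1 - 0.1100) = 4.6052/0.8900
= 5.1743

5.1743


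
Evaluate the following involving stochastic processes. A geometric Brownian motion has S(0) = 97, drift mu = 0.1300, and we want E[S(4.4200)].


E[S(t)] = S(0) * exp(mu * t)
= 97 * exp(0.1300 * 4.4200)
= 97 * 1.7764
= 172.3127

172.3127


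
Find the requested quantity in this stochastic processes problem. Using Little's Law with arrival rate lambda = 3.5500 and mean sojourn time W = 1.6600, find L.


Little's Law: L = lambda * W
= 3.5500 * 1.6600
= 5.8930

5.8930


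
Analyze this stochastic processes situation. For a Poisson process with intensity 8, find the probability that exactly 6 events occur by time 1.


P(N(t)=k) = (lambda*t)^k * exp(-lambda*t) / k!
lambda*t = 8
= 8^6 * exp(-8) / 6!
= 262144 * 3.3546e-04 / 720
= 0.1221

0.1221


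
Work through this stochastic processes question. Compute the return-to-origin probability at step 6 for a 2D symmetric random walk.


P = C(6,3)^2 / 4^6
= 20^2 / 4096
= 400 / 4096
= 0.0977

0.0977


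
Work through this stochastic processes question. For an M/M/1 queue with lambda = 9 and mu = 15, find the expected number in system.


rho = 9/15 = 0.6000
L = rho/(1-rho)
= 0.6000/0.4000
= 1.5000

1.5000


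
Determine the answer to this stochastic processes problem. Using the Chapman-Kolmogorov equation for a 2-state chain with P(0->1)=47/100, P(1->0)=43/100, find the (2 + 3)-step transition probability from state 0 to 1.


P^5 = P^2 * P^3
Computing via matrix multiplication of the transition matrix.
Entry (0,1) of P^5 = 0.5222

0.5222


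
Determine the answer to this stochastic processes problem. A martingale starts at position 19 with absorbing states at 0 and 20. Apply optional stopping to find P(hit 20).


By optional stopping theorem: E(M at tau) = M(0) = 19
P(hit 20)*20 + P(hit 0)*0 = 19
P(hit 20) = (19 - 0)/(20 - 0) = 19/20 = 0.9500

0.9500


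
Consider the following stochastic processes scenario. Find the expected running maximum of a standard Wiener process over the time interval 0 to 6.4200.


E(max B(s)) = sqrt(2t/pi)
= sqrt(2*6.4200/pi)
= sqrt(4.0871)
= 2.0217

2.0217


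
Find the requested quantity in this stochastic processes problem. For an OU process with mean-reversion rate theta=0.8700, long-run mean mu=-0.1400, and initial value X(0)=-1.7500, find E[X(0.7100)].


E[X(t)] = mu + (X(0) - mu)*exp(-theta*t)
= -0.1400 + (-1.7500 - -0.1400)*exp(-0.8700*0.7100)
= -0.1400 + -1.6100 * 0.5392
= -1.0081

-1.0081


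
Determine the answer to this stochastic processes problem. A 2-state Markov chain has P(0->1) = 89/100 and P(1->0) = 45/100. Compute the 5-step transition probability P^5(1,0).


Computing P^5 by matrix multiplication.
P = [[0.1100, 0.8900], [0.4500, 0.5500]]
After raising P to the power 5:
P^5(1,0) = 0.3373

0.3373


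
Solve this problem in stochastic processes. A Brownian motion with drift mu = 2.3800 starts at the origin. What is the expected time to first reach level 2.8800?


Expected first passage time = a/mu
= 2.8800/2.3800
= 1.2101

1.2101


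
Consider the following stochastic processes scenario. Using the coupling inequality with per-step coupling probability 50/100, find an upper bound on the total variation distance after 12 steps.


TV distance bound <= (1-delta)^n
= (1 - 0.5000)^12
= 0.5000^12
= 2.4414e-04

2.4414e-04


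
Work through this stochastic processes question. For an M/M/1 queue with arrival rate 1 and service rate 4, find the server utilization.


rho = lambda/mu
= 1/4
= 0.2500

0.2500


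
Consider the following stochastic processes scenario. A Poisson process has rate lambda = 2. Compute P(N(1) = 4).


P(N(t)=k) = (lambda*t)^k * exp(-lambda*t) / k!
lambda*t = 2
= 2^4 * exp(-2) / 4!
= 16 * 0.1353 / 24
= 0.0902

0.0902


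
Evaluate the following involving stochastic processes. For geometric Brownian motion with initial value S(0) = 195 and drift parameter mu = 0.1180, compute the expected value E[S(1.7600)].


E[S(t)] = S(0) * exp(mu * t)
= 195 * exp(0.1180 * 1.7600)
= 195 * 1.2308
= 240.0098

240.0098


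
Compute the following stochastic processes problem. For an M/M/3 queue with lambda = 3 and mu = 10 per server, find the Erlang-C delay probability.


a = lambda/mu = 0.3000
rho = a/c = 0.1000
Erlang-C formula applied:
C(c,a) = 0.0037

0.0037


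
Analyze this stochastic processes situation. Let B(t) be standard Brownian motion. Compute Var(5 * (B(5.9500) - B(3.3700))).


Var(alpha*(B(t)-B(s))) = alpha^2 * (t-s)
= 5^2 * (5.9500 - 3.3700)
= 25 * 2.5800
= 64.5000

64.5000


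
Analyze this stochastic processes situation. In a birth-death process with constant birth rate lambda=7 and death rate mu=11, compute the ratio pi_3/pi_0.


For birth-death process, pi_n/pi_0 = (lambda/mu)^n
= (7/11)^3
= 0.2577

0.2577


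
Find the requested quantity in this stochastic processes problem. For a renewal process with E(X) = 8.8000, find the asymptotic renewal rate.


Long-run renewal rate = 1/E(X)
= 1/8.8000
= 0.1136

0.1136


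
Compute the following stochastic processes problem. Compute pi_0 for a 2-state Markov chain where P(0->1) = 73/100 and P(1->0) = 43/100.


Stationary distribution: pi_0 = p10/(p01+p10), pi_1 = p01/(p01+p10)
p01 = 0.7300, p10 = 0.4300
pi_0 = 0.3707

0.3707


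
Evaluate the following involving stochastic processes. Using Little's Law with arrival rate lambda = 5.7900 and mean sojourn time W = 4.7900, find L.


Little's Law: L = lambda * W
= 5.7900 * 4.7900
= 27.7341

27.7341


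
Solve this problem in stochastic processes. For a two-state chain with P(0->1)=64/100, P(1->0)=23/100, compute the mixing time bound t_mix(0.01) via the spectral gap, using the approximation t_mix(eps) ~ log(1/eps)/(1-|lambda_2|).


lambda_2 = |1 - p01 - p10| = |1 - 0.6400 - 0.2300| = 0.1300
t_mix ~ log(1/eps)/(1 - |lambda_2|)
= log(100)/(1 - 0.1300) = 4.6052/0.8700
= 5.2933

5.2933


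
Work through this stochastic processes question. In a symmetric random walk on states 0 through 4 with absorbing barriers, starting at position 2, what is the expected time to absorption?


For symmetric RW on 0,...,N with absorbing barriers, E(i) = i*(N-i)
E(2) = 2 * 2 = 4

4


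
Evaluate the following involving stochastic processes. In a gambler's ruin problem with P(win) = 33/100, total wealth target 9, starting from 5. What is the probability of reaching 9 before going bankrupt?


Gambler's ruin formula:
r = q/p = 0.6700/0.3300 = 2.0303
P(win) = (1 - r^i)/(1 - r^N)
= (1 - 2.0303^5)/(1 - 2.0303^9)
= 0.0572

0.0572


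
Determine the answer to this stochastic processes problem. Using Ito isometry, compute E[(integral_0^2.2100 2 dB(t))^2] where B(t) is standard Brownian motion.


By Ito isometry: E[(int f dB)^2] = int f^2 dt
= 2^2 * 2.2100
= 4 * 2.2100 = 8.8400

8.8400


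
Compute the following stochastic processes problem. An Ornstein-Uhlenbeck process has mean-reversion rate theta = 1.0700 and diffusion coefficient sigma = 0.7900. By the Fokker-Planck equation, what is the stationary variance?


Stationary variance = sigma^2 / (2*theta)
= 0.7900^2 / (2*1.0700)
= 0.6241 / 2.1400
= 0.2916

0.2916


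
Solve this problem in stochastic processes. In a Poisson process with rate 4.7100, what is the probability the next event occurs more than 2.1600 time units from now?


P(X > t) = exp(-lambda * t)
= exp(-4.7100 * 2.1600)
= exp(-10.1736) = 3.8165e-05

3.8165e-05


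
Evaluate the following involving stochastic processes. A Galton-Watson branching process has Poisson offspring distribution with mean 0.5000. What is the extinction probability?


Since mu = 0.5000 <= 1, extinction probability = 1.

1.0000


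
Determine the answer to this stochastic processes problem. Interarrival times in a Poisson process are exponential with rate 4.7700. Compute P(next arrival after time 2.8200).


P(X > t) = exp(-lambda * t)
= exp(-4.7700 * 2.8200)
= exp(-13.4514) = 1.4392e-06

1.4392e-06


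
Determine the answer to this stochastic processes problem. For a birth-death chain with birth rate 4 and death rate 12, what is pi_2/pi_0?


For birth-death process, pi_n/pi_0 = (lambda/mu)^n
= (4/12)^2
= 0.1111

0.1111


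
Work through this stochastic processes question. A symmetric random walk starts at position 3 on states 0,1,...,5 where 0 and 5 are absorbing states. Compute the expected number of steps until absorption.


For symmetric RW on 0,...,N with absorbing barriers, E(i) = i*(N-i)
E(3) = 3 * 2 = 6

6


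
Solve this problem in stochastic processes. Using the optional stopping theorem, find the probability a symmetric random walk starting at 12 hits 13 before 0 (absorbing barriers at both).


By optional stopping theorem: E(M at tau) = M(0) = 12
P(hit 13)*13 + P(hit 0)*0 = 12
P(hit 13) = (12 - 0)/(13 - 0) = 12/13 = 0.9231

0.9231


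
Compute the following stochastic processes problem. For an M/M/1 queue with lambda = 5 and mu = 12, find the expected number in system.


rho = 5/12 = 0.4167
L = rho/(1-rho)
= 0.4167/0.5833
= 0.7143

0.7143


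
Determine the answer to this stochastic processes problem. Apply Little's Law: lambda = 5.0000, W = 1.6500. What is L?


Little's Law: L = lambda * W
= 5.0000 * 1.6500
= 8.2500

8.2500


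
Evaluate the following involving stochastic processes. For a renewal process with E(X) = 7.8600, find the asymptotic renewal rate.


Long-run renewal rate = 1/E(X)
= 1/7.8600
= 0.1272

0.1272


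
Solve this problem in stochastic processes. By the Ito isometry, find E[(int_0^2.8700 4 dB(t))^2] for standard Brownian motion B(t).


By Ito isometry: E[(int f dB)^2] = int f^2 dt
= 4^2 * 2.8700
= 16 * 2.8700 = 45.9200

45.9200


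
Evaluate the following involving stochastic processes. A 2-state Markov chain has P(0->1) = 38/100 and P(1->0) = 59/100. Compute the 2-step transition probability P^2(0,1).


Computing P^2 by matrix multiplication.
P = [[0.6200, 0.3800], [0.5900, 0.4100]]
After raising P to the power 2:
P^2(0,1) = 0.3914

0.3914


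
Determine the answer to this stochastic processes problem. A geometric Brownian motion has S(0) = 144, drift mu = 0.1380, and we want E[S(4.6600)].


E[S(t)] = S(0) * exp(mu * t)
= 144 * exp(0.1380 * 4.6600)
= 144 * 1.9023
= 273.9357

273.9357


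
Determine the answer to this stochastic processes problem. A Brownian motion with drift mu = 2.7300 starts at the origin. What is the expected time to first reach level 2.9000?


Expected first passage time = a/mu
= 2.9000/2.7300
= 1.0623

1.0623


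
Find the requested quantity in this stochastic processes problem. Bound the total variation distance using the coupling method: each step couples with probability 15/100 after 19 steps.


TV distance bound <= (1-delta)^n
= (1 - 0.1500)^19
= 0.8500^19
= 0.0456

0.0456


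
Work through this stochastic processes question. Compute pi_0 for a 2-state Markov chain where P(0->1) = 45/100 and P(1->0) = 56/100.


Stationary distribution: pi_0 = p10/(p01+p10), pi_1 = p01/(p01+p10)
p01 = 0.4500, p10 = 0.5600
pi_0 = 0.5545

0.5545


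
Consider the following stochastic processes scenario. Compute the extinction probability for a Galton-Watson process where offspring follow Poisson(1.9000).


Since mu = 1.9000 > 1, extinction prob q < 1.
Solve s = exp(mu*(s-1)) iteratively.
q = 0.2328

0.2328


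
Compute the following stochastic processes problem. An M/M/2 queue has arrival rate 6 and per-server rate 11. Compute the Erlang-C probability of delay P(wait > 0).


a = lambda/mu = 0.5455
rho = a/c = 0.2727
Erlang-C formula applied:
C(c,a) = 0.1169

0.1169


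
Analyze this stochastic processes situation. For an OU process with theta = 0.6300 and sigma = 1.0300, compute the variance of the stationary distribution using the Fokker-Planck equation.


Stationary variance = sigma^2 / (2*theta)
= 1.0300^2 / (2*0.6300)
= 1.0609 / 1.2600
= 0.8420

0.8420


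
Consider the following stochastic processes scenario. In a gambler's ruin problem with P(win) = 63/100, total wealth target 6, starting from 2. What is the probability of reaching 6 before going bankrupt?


Gambler's ruin formula:
r = q/p = 0.3700/0.6300 = 0.5873
P(win) = (1 - r^i)/(1 - r^N)
= (1 - 0.5873^2)/(1 - 0.5873^6)
= 0.6831

0.6831


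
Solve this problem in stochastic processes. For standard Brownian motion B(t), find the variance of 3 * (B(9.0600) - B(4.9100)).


Var(alpha*(B(t)-B(s))) = alpha^2 * (t-s)
= 3^2 * (9.0600 - 4.9100)
= 9 * 4.1500
= 37.3500

37.3500


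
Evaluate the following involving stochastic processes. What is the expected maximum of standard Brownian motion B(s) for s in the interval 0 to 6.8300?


E(max B(s)) = sqrt(2t/pi)
= sqrt(2*6.8300/pi)
= sqrt(4.3481)
= 2.0852

2.0852


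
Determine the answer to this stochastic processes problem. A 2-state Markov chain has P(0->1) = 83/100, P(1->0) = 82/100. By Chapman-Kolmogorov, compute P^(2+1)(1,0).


P^3 = P^2 * P^1
Computing via matrix multiplication of the transition matrix.
Entry (1,0) of P^3 = 0.6334

0.6334


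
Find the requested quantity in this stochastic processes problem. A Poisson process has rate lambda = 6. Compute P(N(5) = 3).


P(N(t)=k) = (lambda*t)^k * exp(-lambda*t) / k!
lambda*t = 30
= 30^3 * exp(-30) / 3!
= 27000 * 9.3576e-14 / 6
= 4.2109e-10

4.2109e-10


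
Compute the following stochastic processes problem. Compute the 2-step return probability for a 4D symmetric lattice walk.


P(return in 2 steps) = P(reverse first step) = 1/(2d)
= 1/8
= 0.1250

0.1250


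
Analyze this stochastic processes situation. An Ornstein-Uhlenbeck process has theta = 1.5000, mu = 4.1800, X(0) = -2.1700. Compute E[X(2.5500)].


E[X(t)] = mu + (X(0) - mu)*exp(-theta*t)
= 4.1800 + (-2.1700 - 4.1800)*exp(-1.5000*2.5500)
= 4.1800 + -6.3500 * 0.0218
= 4.0415

4.0415


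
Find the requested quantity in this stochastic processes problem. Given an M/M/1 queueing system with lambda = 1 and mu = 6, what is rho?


rho = lambda/mu
= 1/6
= 0.1667

0.1667


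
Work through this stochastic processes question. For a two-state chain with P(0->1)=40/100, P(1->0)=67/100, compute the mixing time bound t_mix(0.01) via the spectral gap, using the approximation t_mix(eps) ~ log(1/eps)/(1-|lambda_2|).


lambda_2 = |1 - p01 - p10| = |1 - 0.4000 - 0.6700| = 0.0700
t_mix ~ log(1/eps)/(1 - |lambda_2|)
= log(100)/(1 - 0.0700) = 4.6052/0.9300
= 4.9518

4.9518


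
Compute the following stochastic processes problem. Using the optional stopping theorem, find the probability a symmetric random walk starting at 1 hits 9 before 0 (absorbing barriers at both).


By optional stopping theorem: E(M at tau) = M(0) = 1
P(hit 9)*9 + P(hit 0)*0 = 1
P(hit 9) = (1 - 0)/(9 - 0) = 1/9 = 0.1111

0.1111


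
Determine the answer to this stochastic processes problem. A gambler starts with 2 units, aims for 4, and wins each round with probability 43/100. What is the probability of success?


Gambler's ruin formula:
r = q/p = 0.5700/0.4300 = 1.3256
P(win) = (1 - r^i)/(1 - r^N)
= (1 - 1.3256^2)/(1 - 1.3256^4)
= 0.3627

0.3627


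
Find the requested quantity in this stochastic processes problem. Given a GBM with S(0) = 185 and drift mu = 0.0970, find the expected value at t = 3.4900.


E[S(t)] = S(0) * exp(mu * t)
= 185 * exp(0.0970 * 3.4900)
= 185 * 1.4029
= 259.5335

259.5335


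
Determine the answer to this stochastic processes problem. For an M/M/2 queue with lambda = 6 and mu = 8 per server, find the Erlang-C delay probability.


a = lambda/mu = 0.7500
rho = a/c = 0.3750
Erlang-C formula applied:
C(c,a) = 0.2045

0.2045


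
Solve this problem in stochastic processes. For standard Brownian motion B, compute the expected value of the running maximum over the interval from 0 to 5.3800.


E(max B(s)) = sqrt(2t/pi)
= sqrt(2*5.3800/pi)
= sqrt(3.4250)
= 1.8507

1.8507


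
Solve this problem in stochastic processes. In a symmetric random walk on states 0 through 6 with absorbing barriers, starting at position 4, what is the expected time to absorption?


For symmetric RW on 0,...,N with absorbing barriers, E(i) = i*(N-i)
E(4) = 4 * 2 = 8

8


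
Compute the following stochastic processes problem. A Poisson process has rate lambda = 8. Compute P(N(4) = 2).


P(N(t)=k) = (lambda*t)^k * exp(-lambda*t) / k!
lambda*t = 32
= 32^2 * exp(-32) / 2!
= 1024 * 1.2664e-14 / 2
= 6.4841e-12

6.4841e-12


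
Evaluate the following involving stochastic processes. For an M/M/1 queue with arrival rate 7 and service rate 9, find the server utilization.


rho = lambda/mu
= 7/9
= 0.7778

0.7778


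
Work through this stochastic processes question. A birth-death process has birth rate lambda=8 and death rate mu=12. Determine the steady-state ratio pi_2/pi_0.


For birth-death process, pi_n/pi_0 = (lambda/mu)^n
= (8/12)^2
= 0.4444

0.4444


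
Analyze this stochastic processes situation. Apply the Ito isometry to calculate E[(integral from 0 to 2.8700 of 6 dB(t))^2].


By Ito isometry: E[(int f dB)^2] = int f^2 dt
= 6^2 * 2.8700
= 36 * 2.8700 = 103.3200

103.3200


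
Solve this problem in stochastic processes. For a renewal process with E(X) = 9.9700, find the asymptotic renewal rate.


Long-run renewal rate = 1/E(X)
= 1/9.9700
= 0.1003

0.1003


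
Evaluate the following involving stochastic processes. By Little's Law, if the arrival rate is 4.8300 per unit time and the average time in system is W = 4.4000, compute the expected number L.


Little's Law: L = lambda * W
= 4.8300 * 4.4000
= 21.2520

21.2520


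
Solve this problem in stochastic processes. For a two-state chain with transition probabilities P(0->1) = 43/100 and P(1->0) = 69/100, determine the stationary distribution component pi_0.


Stationary distribution: pi_0 = p10/(p01+p10), pi_1 = p01/(p01+p10)
p01 = 0.4300, p10 = 0.6900
pi_0 = 0.6161

0.6161


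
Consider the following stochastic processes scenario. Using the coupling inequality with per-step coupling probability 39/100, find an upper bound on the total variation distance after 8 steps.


TV distance bound <= (1-delta)^n
= (1 - 0.3900)^8
= 0.6100^8
= 0.0192

0.0192


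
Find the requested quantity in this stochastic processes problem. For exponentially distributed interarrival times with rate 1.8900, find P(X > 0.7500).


P(X > t) = exp(-lambda * t)
= exp(-1.8900 * 0.7500)
= exp(-1.4175) = 0.2423

0.2423


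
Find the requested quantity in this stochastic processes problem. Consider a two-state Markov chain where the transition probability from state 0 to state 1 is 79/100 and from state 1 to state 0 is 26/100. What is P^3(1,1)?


Computing P^3 by matrix multiplication.
P = [[0.2100, 0.7900], [0.2600, 0.7400]]
After raising P to the power 3:
P^3(1,1) = 0.7524

0.7524


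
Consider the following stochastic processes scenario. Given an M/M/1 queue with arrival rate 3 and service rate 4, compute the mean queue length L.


rho = 3/4 = 0.7500
L = rho/(1-rho)
= 0.7500/0.2500
= 3.0000

3.0000


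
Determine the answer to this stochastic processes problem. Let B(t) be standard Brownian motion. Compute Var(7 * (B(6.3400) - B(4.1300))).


Var(alpha*(B(t)-B(s))) = alpha^2 * (t-s)
= 7^2 * (6.3400 - 4.1300)
= 49 * 2.2100
= 108.2900

108.2900


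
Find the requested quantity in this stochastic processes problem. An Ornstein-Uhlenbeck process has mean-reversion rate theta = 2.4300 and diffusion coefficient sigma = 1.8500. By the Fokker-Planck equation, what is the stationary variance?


Stationary variance = sigma^2 / (2*theta)
= 1.8500^2 / (2*2.4300)
= 3.4225 / 4.8600
= 0.7042

0.7042


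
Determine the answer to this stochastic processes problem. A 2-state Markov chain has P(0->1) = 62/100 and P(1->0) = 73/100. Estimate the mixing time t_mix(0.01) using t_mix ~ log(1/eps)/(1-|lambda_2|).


lambda_2 = |1 - p01 - p10| = |1 - 0.6200 - 0.7300| = 0.3500
t_mix ~ log(1/eps)/(1 - |lambda_2|)
= log(100)/(1 - 0.3500) = 4.6052/0.6500
= 7.0849

7.0849


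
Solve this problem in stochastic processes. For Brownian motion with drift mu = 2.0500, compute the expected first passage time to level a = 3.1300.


Expected first passage time = a/mu
= 3.1300/2.0500
= 1.5268

1.5268


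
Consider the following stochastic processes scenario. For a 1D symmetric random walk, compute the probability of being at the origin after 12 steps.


P(S(12) = 0) = C(12,6) / 4^6
= 924 / 4096
= 0.2256

0.2256


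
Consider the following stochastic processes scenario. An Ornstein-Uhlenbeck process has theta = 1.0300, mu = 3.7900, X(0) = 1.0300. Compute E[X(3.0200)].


E[X(t)] = mu + (X(0) - mu)*exp(-theta*t)
= 3.7900 + (1.0300 - 3.7900)*exp(-1.0300*3.0200)
= 3.7900 + -2.7600 * 0.0446
= 3.6670

3.6670


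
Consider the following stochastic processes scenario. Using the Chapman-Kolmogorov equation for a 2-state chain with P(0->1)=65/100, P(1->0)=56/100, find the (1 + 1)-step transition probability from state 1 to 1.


P^2 = P^1 * P^1
Computing via matrix multiplication of the transition matrix.
Entry (1,1) of P^2 = 0.5576

0.5576


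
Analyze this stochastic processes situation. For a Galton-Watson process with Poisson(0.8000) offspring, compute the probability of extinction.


Since mu = 0.8000 <= 1, extinction probability = 1.

1.0000


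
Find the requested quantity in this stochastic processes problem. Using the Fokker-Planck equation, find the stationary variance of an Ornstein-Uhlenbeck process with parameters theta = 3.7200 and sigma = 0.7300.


Stationary variance = sigma^2 / (2*theta)
= 0.7300^2 / (2*3.7200)
= 0.5329 / 7.4400
= 0.0716

0.0716


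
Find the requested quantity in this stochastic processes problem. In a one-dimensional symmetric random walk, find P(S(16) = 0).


P(S(16) = 0) = C(16,8) / 4^8
= 12870 / 65536
= 0.1964

0.1964


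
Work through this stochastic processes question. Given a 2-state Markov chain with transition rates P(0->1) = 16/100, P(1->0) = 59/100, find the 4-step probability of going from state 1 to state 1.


Computing P^4 by matrix multiplication.
P = [[0.8400, 0.1600], [0.5900, 0.4100]]
After raising P to the power 4:
P^4(1,1) = 0.2164

0.2164


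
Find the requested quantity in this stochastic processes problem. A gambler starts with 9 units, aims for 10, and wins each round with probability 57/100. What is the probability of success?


Gambler's ruin formula:
r = q/p = 0.4300/0.5700 = 0.7544
P(win) = (1 - r^i)/(1 - r^N)
= (1 - 0.7544^9)/(1 - 0.7544^10)
= 0.9793

0.9793


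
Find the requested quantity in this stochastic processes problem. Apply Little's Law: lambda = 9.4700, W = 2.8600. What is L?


Little's Law: L = lambda * W
= 9.4700 * 2.8600
= 27.0842

27.0842


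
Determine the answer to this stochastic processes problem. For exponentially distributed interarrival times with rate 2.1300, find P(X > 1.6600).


P(X > t) = exp(-lambda * t)
= exp(-2.1300 * 1.6600)
= exp(-3.5358) = 0.0291

0.0291


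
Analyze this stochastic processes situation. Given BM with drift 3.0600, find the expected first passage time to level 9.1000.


Expected first passage time = a/mu
= 9.1000/3.0600
= 2.9739

2.9739


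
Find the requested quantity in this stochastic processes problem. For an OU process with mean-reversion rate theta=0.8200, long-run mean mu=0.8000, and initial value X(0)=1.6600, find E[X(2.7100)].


E[X(t)] = mu + (X(0) - mu)*exp(-theta*t)
= 0.8000 + (1.6600 - 0.8000)*exp(-0.8200*2.7100)
= 0.8000 + 0.8600 * 0.1084
= 0.8932

0.8932


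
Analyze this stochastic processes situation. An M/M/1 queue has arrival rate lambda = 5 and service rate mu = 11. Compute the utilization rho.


rho = lambda/mu
= 5/11
= 0.4545

0.4545


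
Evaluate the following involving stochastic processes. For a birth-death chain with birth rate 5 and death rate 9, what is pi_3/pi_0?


For birth-death process, pi_n/pi_0 = (lambda/mu)^n
= (5/9)^3
= 0.1715

0.1715


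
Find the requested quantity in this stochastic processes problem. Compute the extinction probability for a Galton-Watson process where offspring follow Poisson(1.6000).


Since mu = 1.6000 > 1, extinction prob q < 1.
Solve s = exp(mu*(s-1)) iteratively.
q = 0.3580

0.3580


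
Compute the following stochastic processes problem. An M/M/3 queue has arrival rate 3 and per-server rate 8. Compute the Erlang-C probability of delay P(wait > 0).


a = lambda/mu = 0.3750
rho = a/c = 0.1250
Erlang-C formula applied:
C(c,a) = 0.0069

0.0069


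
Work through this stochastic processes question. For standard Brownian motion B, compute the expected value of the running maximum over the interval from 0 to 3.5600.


E(max B(s)) = sqrt(2t/pi)
= sqrt(2*3.5600/pi)
= sqrt(2.2664)
= 1.5054

1.5054


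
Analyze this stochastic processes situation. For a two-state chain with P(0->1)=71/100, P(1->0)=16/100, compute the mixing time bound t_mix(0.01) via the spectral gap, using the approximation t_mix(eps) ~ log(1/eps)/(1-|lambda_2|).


lambda_2 = |1 - p01 - p10| = |1 - 0.7100 - 0.1600| = 0.1300
t_mix ~ log(1/eps)/(1 - |lambda_2|)
= log(100)/(1 - 0.1300) = 4.6052/0.8700
= 5.2933

5.2933


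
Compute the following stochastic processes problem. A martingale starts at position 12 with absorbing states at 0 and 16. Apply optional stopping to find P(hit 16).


By optional stopping theorem: E(M at tau) = M(0) = 12
P(hit 16)*16 + P(hit 0)*0 = 12
P(hit 16) = (12 - 0)/(16 - 0) = 3/4 = 0.7500

0.7500


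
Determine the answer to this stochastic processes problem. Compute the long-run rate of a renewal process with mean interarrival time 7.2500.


Long-run renewal rate = 1/E(X)
= 1/7.2500
= 0.1379

0.1379


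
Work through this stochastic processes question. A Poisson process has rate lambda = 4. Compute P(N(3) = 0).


P(N(t)=k) = (lambda*t)^k * exp(-lambda*t) / k!
lambda*t = 12
= 12^0 * exp(-12) / 0!
= 1 * 6.1442e-06 / 1
= 6.1442e-06

6.1442e-06


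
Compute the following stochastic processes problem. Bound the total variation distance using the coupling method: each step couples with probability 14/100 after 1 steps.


TV distance bound <= (1-delta)^n
= (1 - 0.1400)^1
= 0.8600^1
= 0.8600

0.8600


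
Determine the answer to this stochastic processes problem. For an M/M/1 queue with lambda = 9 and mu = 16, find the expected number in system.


rho = 9/16 = 0.5625
L = rho/(1-rho)
= 0.5625/0.4375
= 1.2857

1.2857


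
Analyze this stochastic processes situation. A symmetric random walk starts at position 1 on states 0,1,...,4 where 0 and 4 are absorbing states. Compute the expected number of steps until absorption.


For symmetric RW on 0,...,N with absorbing barriers, E(i) = i*(N-i)
E(1) = 1 * 3 = 3

3


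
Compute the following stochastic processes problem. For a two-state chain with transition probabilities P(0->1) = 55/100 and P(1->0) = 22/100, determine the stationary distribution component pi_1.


Stationary distribution: pi_0 = p10/(p01+p10), pi_1 = p01/(p01+p10)
p01 = 0.5500, p10 = 0.2200
pi_1 = 0.7143

0.7143


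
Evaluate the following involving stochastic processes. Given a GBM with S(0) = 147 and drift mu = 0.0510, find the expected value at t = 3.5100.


E[S(t)] = S(0) * exp(mu * t)
= 147 * exp(0.0510 * 3.5100)
= 147 * 1.1960
= 175.8168

175.8168


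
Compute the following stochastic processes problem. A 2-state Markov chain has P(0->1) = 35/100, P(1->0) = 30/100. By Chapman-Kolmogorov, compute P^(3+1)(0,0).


P^4 = P^3 * P^1
Computing via matrix multiplication of the transition matrix.
Entry (0,0) of P^4 = 0.4696

0.4696


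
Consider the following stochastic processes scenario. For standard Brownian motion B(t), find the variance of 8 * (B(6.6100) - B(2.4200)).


Var(alpha*(B(t)-B(s))) = alpha^2 * (t-s)
= 8^2 * (6.6100 - 2.4200)
= 64 * 4.1900
= 268.1600

268.1600


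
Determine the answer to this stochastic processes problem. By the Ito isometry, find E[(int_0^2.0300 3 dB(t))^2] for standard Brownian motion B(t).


By Ito isometry: E[(int f dB)^2] = int f^2 dt
= 3^2 * 2.0300
= 9 * 2.0300 = 18.2700

18.2700


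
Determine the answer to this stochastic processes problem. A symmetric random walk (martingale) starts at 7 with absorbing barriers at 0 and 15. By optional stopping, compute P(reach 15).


By optional stopping theorem: E(M at tau) = M(0) = 7
P(hit 15)*15 + P(hit 0)*0 = 7
P(hit 15) = (7 - 0)/(15 - 0) = 7/15 = 0.4667

0.4667


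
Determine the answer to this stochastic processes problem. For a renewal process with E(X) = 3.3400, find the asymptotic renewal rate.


Long-run renewal rate = 1/E(X)
= 1/3.3400
= 0.2994

0.2994


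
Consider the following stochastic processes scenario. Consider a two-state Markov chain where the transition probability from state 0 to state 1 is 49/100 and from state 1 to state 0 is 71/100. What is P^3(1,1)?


Computing P^3 by matrix multiplication.
P = [[0.5100, 0.4900], [0.7100, 0.2900]]
After raising P to the power 3:
P^3(1,1) = 0.4036

0.4036


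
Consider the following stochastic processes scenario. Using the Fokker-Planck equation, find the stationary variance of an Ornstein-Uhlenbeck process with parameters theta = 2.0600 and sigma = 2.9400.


Stationary variance = sigma^2 / (2*theta)
= 2.9400^2 / (2*2.0600)
= 8.6436 / 4.1200
= 2.0980

2.0980


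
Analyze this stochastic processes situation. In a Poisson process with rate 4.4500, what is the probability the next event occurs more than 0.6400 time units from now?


P(X > t) = exp(-lambda * t)
= exp(-4.4500 * 0.6400)
= exp(-2.8480) = 0.0580

0.0580


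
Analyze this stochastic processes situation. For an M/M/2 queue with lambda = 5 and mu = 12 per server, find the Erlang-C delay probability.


a = lambda/mu = 0.4167
rho = a/c = 0.2083
Erlang-C formula applied:
C(c,a) = 0.0718

0.0718


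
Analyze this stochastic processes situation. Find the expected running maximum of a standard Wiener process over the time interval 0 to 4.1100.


E(max B(s)) = sqrt(2t/pi)
= sqrt(2*4.1100/pi)
= sqrt(2.6165)
= 1.6176

1.6176


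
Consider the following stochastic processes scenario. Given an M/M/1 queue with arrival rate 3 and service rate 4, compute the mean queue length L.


rho = 3/4 = 0.7500
L = rho/(1-rho)
= 0.7500/0.2500
= 3.0000

3.0000


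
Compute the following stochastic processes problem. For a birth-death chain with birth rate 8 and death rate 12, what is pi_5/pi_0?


For birth-death process, pi_n/pi_0 = (lambda/mu)^n
= (8/12)^5
= 0.1317

0.1317


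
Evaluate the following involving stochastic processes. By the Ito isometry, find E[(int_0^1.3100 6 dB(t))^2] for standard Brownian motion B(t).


By Ito isometry: E[(int f dB)^2] = int f^2 dt
= 6^2 * 1.3100
= 36 * 1.3100 = 47.1600

47.1600


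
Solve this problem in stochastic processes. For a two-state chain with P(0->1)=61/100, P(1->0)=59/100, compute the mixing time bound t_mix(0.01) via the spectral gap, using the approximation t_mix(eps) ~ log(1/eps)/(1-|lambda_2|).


lambda_2 = |1 - p01 - p10| = |1 - 0.6100 - 0.5900| = 0.2000
t_mix ~ log(1/eps)/(1 - |lambda_2|)
= log(100)/(1 - 0.2000) = 4.6052/0.8000
= 5.7565

5.7565


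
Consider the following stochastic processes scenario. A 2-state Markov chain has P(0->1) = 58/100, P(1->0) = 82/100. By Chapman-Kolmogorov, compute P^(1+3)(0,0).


P^4 = P^1 * P^3
Computing via matrix multiplication of the transition matrix.
Entry (0,0) of P^4 = 0.5963

0.5963


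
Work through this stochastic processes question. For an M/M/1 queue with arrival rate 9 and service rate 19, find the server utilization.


rho = lambda/mu
= 9/19
= 0.4737

0.4737


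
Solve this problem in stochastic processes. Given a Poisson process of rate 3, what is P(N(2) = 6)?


P(N(t)=k) = (lambda*t)^k * exp(-lambda*t) / k!
lambda*t = 6
= 6^6 * exp(-6) / 6!
= 46656 * 0.0025 / 720
= 0.1606

0.1606


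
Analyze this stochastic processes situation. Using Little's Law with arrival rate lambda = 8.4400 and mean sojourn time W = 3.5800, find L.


Little's Law: L = lambda * W
= 8.4400 * 3.5800
= 30.2152

30.2152


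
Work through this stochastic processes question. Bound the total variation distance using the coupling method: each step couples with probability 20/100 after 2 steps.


TV distance bound <= (1-delta)^n
= (1 - 0.2000)^2
= 0.8000^2
= 0.6400

0.6400


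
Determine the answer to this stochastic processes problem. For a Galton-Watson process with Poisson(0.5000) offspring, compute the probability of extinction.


Since mu = 0.5000 <= 1, extinction probability = 1.

1.0000


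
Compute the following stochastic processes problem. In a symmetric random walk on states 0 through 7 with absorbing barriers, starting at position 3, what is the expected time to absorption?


For symmetric RW on 0,...,N with absorbing barriers, E(i) = i*(N-i)
E(3) = 3 * 4 = 12

12


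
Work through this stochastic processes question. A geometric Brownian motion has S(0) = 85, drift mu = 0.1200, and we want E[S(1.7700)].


E[S(t)] = S(0) * exp(mu * t)
= 85 * exp(0.1200 * 1.7700)
= 85 * 1.2366
= 105.1146

105.1146


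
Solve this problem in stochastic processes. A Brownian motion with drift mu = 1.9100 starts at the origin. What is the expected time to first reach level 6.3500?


Expected first passage time = a/mu
= 6.3500/1.9100
= 3.3246

3.3246


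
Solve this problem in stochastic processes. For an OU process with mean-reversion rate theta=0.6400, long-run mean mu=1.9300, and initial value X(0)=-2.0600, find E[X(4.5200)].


E[X(t)] = mu + (X(0) - mu)*exp(-theta*t)
= 1.9300 + (-2.0600 - 1.9300)*exp(-0.6400*4.5200)
= 1.9300 + -3.9900 * 0.0554
= 1.7089

1.7089


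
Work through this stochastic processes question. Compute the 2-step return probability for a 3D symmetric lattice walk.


P(return in 2 steps) = P(reverse first step) = 1/(2d)
= 1/6
= 0.1667

0.1667


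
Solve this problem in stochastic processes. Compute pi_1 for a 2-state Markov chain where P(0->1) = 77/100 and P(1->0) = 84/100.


Stationary distribution: pi_0 = p10/(p01+p10), pi_1 = p01/(p01+p10)
p01 = 0.7700, p10 = 0.8400
pi_1 = 0.4783

0.4783


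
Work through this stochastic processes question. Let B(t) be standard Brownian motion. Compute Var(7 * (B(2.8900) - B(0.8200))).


Var(alpha*(B(t)-B(s))) = alpha^2 * (t-s)
= 7^2 * (2.8900 - 0.8200)
= 49 * 2.0700
= 101.4300

101.4300
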